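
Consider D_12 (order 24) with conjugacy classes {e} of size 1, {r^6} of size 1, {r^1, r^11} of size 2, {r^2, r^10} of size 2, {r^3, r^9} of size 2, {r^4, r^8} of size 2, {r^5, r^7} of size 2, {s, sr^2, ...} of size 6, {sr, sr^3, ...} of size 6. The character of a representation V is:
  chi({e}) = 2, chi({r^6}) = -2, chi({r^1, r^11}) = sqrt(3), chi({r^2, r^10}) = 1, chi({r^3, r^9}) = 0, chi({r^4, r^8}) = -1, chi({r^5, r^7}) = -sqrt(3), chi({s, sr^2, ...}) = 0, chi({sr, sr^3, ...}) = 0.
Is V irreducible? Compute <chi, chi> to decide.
Irreducible: <chi, chi> = 1.

Derivation: <chi, chi> = (1/|G|) sum_C |C| * |chi(C)|^2 = (1/24)[1*|2|^2 + 1*|-2|^2 + 2*|sqrt(3)|^2 + 2*|1|^2 + 2*|0|^2 + 2*|-1|^2 + 2*|-sqrt(3)|^2 + 6*|0|^2 + 6*|0|^2]
  = (1/24)[(4) + (4) + (6) + (2) + (0) + (2) + (6) + (0) + (0)] = 24/24 = 1.
A character is irreducible iff <chi, chi> = 1, so this representation is irreducible.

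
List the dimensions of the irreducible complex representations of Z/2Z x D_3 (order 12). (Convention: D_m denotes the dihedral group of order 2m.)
Dimensions: 1, 1, 1, 1, 2, 2

Explanation: There are 6 irreducibles (= number of conjugacy classes). Their dimensions d_i satisfy sum d_i^2 = |G| = 12: 1 + 1 + 1 + 1 + 4 + 4 = 12. (For the product with Z/2Z: each of the 2 1-dim characters of Z/2Z tensors with each irrep of D_3, giving 2 copies of each D_3-dimension.)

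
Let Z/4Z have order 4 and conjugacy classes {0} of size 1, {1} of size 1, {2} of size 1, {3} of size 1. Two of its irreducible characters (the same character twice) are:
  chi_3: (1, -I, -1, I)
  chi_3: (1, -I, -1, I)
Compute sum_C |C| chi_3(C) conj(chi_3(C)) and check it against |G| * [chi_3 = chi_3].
Sum = 4 = |G| = 4; so <chi_3, chi_3> = 1 (norm-1 confirms irreducibility).

Justification: Compute term by term over conjugacy classes (|C| * chi_3(C) * conj(chi_3(C))):
  1*(1)*conj(1) + 1*(-I)*conj(-I) + 1*(-1)*conj(-1) + 1*(I)*conj(I)
  = (1) + (1) + (1) + (1)
  = 4.
(Exp terms are combined using exp(i*s)*conj(exp(i*t)) = exp(i*(s-t)), and sums of them are collapsed using the identity that for every m > 1 the m distinct m-th roots of unity sum to 0, e.g. 1 + exp(2*I*pi/3) + exp(-2*I*pi/3) = 0.)
Dividing by |G| = 4 gives 4/4 = 1, matching the row-orthogonality relation <chi_3, chi_3> = [chi_3 = chi_3].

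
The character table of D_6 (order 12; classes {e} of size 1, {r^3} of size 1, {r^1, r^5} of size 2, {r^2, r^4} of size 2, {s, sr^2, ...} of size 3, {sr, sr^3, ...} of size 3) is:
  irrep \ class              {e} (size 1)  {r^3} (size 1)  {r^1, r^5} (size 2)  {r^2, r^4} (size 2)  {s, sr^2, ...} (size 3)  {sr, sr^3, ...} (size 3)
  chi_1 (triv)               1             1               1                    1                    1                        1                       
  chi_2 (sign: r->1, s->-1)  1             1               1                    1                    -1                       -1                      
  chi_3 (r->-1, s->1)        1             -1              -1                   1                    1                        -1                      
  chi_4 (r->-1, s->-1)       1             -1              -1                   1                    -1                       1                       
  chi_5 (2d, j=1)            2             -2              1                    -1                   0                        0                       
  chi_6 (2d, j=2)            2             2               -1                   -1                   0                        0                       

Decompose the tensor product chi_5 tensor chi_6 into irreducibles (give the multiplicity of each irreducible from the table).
chi_5 tensor chi_6 = chi_3 + chi_4 + chi_5 (all other irreducibles have multiplicity 0).

Working: The character of a tensor product is the pointwise product (chi_5 * chi_6)(C) = chi_5(C) * chi_6(C):
  {e}: (2)*(2), {r^3}: (-2)*(2), {r^1, r^5}: (1)*(-1), {r^2, r^4}: (-1)*(-1), {s, sr^2, ...}: (0)*(0), {sr, sr^3, ...}: (0)*(0)
so (chi_5 * chi_6) takes values
  {e} -> 4, {r^3} -> -4, {r^1, r^5} -> -1, {r^2, r^4} -> 1, {s, sr^2, ...} -> 0, {sr, sr^3, ...} -> 0.
Now take the inner product of this character with each irreducible chi from the table, <chi_5*chi_6, chi> = (1/12) sum_C |C| (chi_5*chi_6)(C) conj(chi(C)):
  <chi_5*chi_6, chi_1> = (1/12)[1*(4)*conj(1) + 1*(-4)*conj(1) + 2*(-1)*conj(1) + 2*(1)*conj(1) + 3*(0)*conj(1) + 3*(0)*conj(1)]
      = (1/12)[(4) + (-4) + (-2) + (2) + (0) + (0)] = 0/12 = 0
  <chi_5*chi_6, chi_2> = (1/12)[1*(4)*conj(1) + 1*(-4)*conj(1) + 2*(-1)*conj(1) + 2*(1)*conj(1) + 3*(0)*conj(-1) + 3*(0)*conj(-1)]
      = (1/12)[(4) + (-4) + (-2) + (2) + (0) + (0)] = 0/12 = 0
  <chi_5*chi_6, chi_3> = (1/12)[1*(4)*conj(1) + 1*(-4)*conj(-1) + 2*(-1)*conj(-1) + 2*(1)*conj(1) + 3*(0)*conj(1) + 3*(0)*conj(-1)]
      = (1/12)[(4) + (4) + (2) + (2) + (0) + (0)] = 12/12 = 1
  <chi_5*chi_6, chi_4> = (1/12)[1*(4)*conj(1) + 1*(-4)*conj(-1) + 2*(-1)*conj(-1) + 2*(1)*conj(1) + 3*(0)*conj(-1) + 3*(0)*conj(1)]
      = (1/12)[(4) + (4) + (2) + (2) + (0) + (0)] = 12/12 = 1
  <chi_5*chi_6, chi_5> = (1/12)[1*(4)*conj(2) + 1*(-4)*conj(-2) + 2*(-1)*conj(1) + 2*(1)*conj(-1) + 3*(0)*conj(0) + 3*(0)*conj(0)]
      = (1/12)[(8) + (8) + (-2) + (-2) + (0) + (0)] = 12/12 = 1
  <chi_5*chi_6, chi_6> = (1/12)[1*(4)*conj(2) + 1*(-4)*conj(2) + 2*(-1)*conj(-1) + 2*(1)*conj(-1) + 3*(0)*conj(0) + 3*(0)*conj(0)]
      = (1/12)[(8) + (-8) + (2) + (-2) + (0) + (0)] = 0/12 = 0
Hence the multiplicities are chi_3: 1, chi_4: 1, chi_5: 1. Dimension check: dim(chi_5)*dim(chi_6) = 2*2 = 4 and sum (mult * dim) = 1*1 + 1*1 + 1*2 = 4.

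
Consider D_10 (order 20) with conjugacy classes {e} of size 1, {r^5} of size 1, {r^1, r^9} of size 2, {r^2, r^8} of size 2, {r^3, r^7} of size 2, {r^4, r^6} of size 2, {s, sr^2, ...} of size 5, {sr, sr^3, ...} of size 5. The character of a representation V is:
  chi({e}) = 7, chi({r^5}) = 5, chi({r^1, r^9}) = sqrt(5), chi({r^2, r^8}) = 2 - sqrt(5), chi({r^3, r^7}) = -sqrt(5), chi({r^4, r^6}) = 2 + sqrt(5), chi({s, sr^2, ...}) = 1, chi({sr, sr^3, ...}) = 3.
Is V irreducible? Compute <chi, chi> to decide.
Not irreducible (reducible): <chi, chi> = 9 > 1.

Explanation: <chi, chi> = (1/|G|) sum_C |C| * |chi(C)|^2 = (1/20)[1*|7|^2 + 1*|5|^2 + 2*|sqrt(5)|^2 + 2*|2 - sqrt(5)|^2 + 2*|-sqrt(5)|^2 + 2*|2 + sqrt(5)|^2 + 5*|1|^2 + 5*|3|^2]
  = (1/20)[(49) + (25) + (10) + (18 - 8*sqrt(5)) + (10) + (8*sqrt(5) + 18) + (5) + (45)] = 180/20 = 9.
A character is irreducible iff <chi, chi> = 1, so this representation is reducible.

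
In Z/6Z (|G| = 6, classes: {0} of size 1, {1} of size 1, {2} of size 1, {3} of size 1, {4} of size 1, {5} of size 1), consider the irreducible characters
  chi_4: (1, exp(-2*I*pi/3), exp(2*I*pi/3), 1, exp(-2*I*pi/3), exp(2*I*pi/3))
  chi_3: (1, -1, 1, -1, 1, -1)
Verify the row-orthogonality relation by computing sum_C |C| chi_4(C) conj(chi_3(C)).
Sum = 0; so <chi_4, chi_3> = 0 (distinct irreducibles are orthogonal).

Details: Compute term by term over conjugacy classes (|C| * chi_4(C) * conj(chi_3(C))):
  1*(1)*conj(1) + 1*(exp(-2*I*pi/3))*conj(-1) + 1*(exp(2*I*pi/3))*conj(1) + 1*(1)*conj(-1) + 1*(exp(-2*I*pi/3))*conj(1) + 1*(exp(2*I*pi/3))*conj(-1)
  = (1) + (-exp(-2*I*pi/3)) + (exp(2*I*pi/3)) + (-1) + (exp(-2*I*pi/3)) + (-exp(2*I*pi/3))
  = 0.
(Exp terms are combined using exp(i*s)*conj(exp(i*t)) = exp(i*(s-t)), and sums of them are collapsed using the identity that for every m > 1 the m distinct m-th roots of unity sum to 0, e.g. 1 + exp(2*I*pi/3) + exp(-2*I*pi/3) = 0.)
Dividing by |G| = 6 gives 0/6 = 0, matching the row-orthogonality relation <chi_4, chi_3> = [chi_4 = chi_3].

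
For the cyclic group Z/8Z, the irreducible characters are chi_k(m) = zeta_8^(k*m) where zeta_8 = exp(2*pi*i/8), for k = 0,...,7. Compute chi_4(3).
chi_4(3) = zeta_8^12 = -1

chi_4(3) = zeta_8^(4*3) = zeta_8^12. Since zeta_8^8 = 1, this equals zeta_8^4 = exp(2*pi*i*4/8) = -1.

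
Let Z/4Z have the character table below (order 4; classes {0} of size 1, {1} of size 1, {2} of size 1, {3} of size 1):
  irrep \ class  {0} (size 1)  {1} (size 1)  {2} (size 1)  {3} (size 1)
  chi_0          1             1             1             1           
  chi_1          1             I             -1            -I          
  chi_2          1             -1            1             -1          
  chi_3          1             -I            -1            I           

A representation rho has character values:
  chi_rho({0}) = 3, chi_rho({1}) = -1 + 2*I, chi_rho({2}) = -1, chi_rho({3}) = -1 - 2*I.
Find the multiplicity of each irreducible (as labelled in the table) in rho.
Multiplicities: chi_0: 0, chi_1: 2, chi_2: 1, chi_3: 0.

Proof sketch: Use <chi_rho, chi> = (1/|G|) sum_C |C| * chi_rho(C) * conj(chi(C)) with |G| = 4 for each irreducible chi in the table:
  <chi_rho, chi_0> = (1/4)[1*(3)*conj(1) + 1*(-1 + 2*I)*conj(1) + 1*(-1)*conj(1) + 1*(-1 - 2*I)*conj(1)]
      = (1/4)[(3) + (-1 + 2*I) + (-1) + (-1 - 2*I)] = 0/4 = 0
  <chi_rho, chi_1> = (1/4)[1*(3)*conj(1) + 1*(-1 + 2*I)*conj(I) + 1*(-1)*conj(-1) + 1*(-1 - 2*I)*conj(-I)]
      = (1/4)[(3) + (2 + I) + (1) + (2 - I)] = 8/4 = 2
  <chi_rho, chi_2> = (1/4)[1*(3)*conj(1) + 1*(-1 + 2*I)*conj(-1) + 1*(-1)*conj(1) + 1*(-1 - 2*I)*conj(-1)]
      = (1/4)[(3) + (1 - 2*I) + (-1) + (1 + 2*I)] = 4/4 = 1
  <chi_rho, chi_3> = (1/4)[1*(3)*conj(1) + 1*(-1 + 2*I)*conj(-I) + 1*(-1)*conj(-1) + 1*(-1 - 2*I)*conj(I)]
      = (1/4)[(3) + (-2 - I) + (1) + (-2 + I)] = 0/4 = 0
(Exp terms are combined using exp(i*s)*conj(exp(i*t)) = exp(i*(s-t)), and sums of them are collapsed using the identity that for every m > 1 the m distinct m-th roots of unity sum to 0, e.g. 1 + exp(2*I*pi/3) + exp(-2*I*pi/3) = 0.)
Dimension check: dim(rho) = sum (mult * dim) = 0*1 + 2*1 + 1*1 + 0*1 = 3 = chi_rho(e) = 3.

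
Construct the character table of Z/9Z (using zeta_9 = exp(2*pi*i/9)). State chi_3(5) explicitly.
Character table of Z/9Z (irreps indexed chi_0,...,chi_8 with chi_k(m) = zeta_9^(k*m), zeta_9 = exp(2*pi*i/9)):
  irrep \ class  {0} (size 1)  {1} (size 1)    {2} (size 1)    {3} (size 1)    {4} (size 1)    {5} (size 1)    {6} (size 1)    {7} (size 1)    {8} (size 1)  
  chi_0          1             1               1               1               1               1               1               1               1             
  chi_1          1             exp(2*I*pi/9)   exp(4*I*pi/9)   exp(2*I*pi/3)   exp(8*I*pi/9)   exp(-8*I*pi/9)  exp(-2*I*pi/3)  exp(-4*I*pi/9)  exp(-2*I*pi/9)
  chi_2          1             exp(4*I*pi/9)   exp(8*I*pi/9)   exp(-2*I*pi/3)  exp(-2*I*pi/9)  exp(2*I*pi/9)   exp(2*I*pi/3)   exp(-8*I*pi/9)  exp(-4*I*pi/9)
  chi_3          1             exp(2*I*pi/3)   exp(-2*I*pi/3)  1               exp(2*I*pi/3)   exp(-2*I*pi/3)  1               exp(2*I*pi/3)   exp(-2*I*pi/3)
  chi_4          1             exp(8*I*pi/9)   exp(-2*I*pi/9)  exp(2*I*pi/3)   exp(-4*I*pi/9)  exp(4*I*pi/9)   exp(-2*I*pi/3)  exp(2*I*pi/9)   exp(-8*I*pi/9)
  chi_5          1             exp(-8*I*pi/9)  exp(2*I*pi/9)   exp(-2*I*pi/3)  exp(4*I*pi/9)   exp(-4*I*pi/9)  exp(2*I*pi/3)   exp(-2*I*pi/9)  exp(8*I*pi/9) 
  chi_6          1             exp(-2*I*pi/3)  exp(2*I*pi/3)   1               exp(-2*I*pi/3)  exp(2*I*pi/3)   1               exp(-2*I*pi/3)  exp(2*I*pi/3) 
  chi_7          1             exp(-4*I*pi/9)  exp(-8*I*pi/9)  exp(2*I*pi/3)   exp(2*I*pi/9)   exp(-2*I*pi/9)  exp(-2*I*pi/3)  exp(8*I*pi/9)   exp(4*I*pi/9) 
  chi_8          1             exp(-2*I*pi/9)  exp(-4*I*pi/9)  exp(-2*I*pi/3)  exp(-8*I*pi/9)  exp(8*I*pi/9)   exp(2*I*pi/3)   exp(4*I*pi/9)   exp(2*I*pi/9) 

Spot check: chi_3(5) = zeta_9^(3*5) = zeta_9^15 = exp(-2*I*pi/3).

Reasoning: Z/9Z is abelian, so all 9 irreducible complex representations are 1-dimensional. They are given by chi_k(m) = zeta_9^(k*m) for k = 0,...,8. Row orthogonality: sum_m chi_k(m) conj(chi_l(m)) = 9 * [k = l].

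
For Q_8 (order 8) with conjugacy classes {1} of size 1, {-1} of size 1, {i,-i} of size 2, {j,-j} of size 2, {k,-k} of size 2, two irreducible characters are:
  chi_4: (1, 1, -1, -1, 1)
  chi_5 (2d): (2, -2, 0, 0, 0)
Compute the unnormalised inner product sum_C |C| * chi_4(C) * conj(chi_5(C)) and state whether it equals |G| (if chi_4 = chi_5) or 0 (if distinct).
Sum = 0; so <chi_4, chi_5> = 0 (distinct irreducibles are orthogonal).

Explanation: Compute term by term over conjugacy classes (|C| * chi_4(C) * conj(chi_5(C))):
  1*(1)*conj(2) + 1*(1)*conj(-2) + 2*(-1)*conj(0) + 2*(-1)*conj(0) + 2*(1)*conj(0)
  = (2) + (-2) + (0) + (0) + (0)
  = 0.
Dividing by |G| = 8 gives 0/8 = 0, matching the row-orthogonality relation <chi_4, chi_5> = [chi_4 = chi_5].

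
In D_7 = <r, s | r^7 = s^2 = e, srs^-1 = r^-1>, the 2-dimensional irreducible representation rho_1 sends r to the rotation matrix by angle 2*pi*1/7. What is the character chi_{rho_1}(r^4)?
chi_{rho_1}(r^4) = 2*cos(2*pi*1*4/7) = -2*cos(pi/7)

Explanation: rho_1(r^4) is rotation by angle 2*pi*1*4/7, whose trace is 2*cos(2*pi*1*4/7) = -2*cos(pi/7).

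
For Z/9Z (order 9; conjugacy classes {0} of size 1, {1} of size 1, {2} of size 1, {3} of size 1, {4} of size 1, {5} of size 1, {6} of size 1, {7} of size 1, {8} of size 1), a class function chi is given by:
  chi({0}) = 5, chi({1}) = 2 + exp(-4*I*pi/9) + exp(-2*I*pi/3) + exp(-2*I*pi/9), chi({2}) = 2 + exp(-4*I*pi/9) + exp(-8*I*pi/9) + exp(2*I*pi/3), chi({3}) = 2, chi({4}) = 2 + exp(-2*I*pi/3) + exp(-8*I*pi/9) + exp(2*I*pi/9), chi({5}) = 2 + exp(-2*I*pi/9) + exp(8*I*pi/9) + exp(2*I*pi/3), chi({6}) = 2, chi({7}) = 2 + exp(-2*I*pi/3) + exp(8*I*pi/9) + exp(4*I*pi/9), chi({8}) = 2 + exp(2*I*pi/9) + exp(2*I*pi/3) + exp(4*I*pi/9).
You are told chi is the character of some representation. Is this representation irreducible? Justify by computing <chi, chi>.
Not irreducible (reducible): <chi, chi> = 7 > 1.

Solution. <chi, chi> = (1/|G|) sum_C |C| * |chi(C)|^2 = (1/9)[1*|5|^2 + 1*|2 + exp(-4*I*pi/9) + exp(-2*I*pi/3) + exp(-2*I*pi/9)|^2 + 1*|2 + exp(-4*I*pi/9) + exp(-8*I*pi/9) + exp(2*I*pi/3)|^2 + 1*|2|^2 + 1*|2 + exp(-2*I*pi/3) + exp(-8*I*pi/9) + exp(2*I*pi/9)|^2 + 1*|2 + exp(-2*I*pi/9) + exp(8*I*pi/9) + exp(2*I*pi/3)|^2 + 1*|2|^2 + 1*|2 + exp(-2*I*pi/3) + exp(8*I*pi/9) + exp(4*I*pi/9)|^2 + 1*|2 + exp(2*I*pi/9) + exp(2*I*pi/3) + exp(4*I*pi/9)|^2]
  = (1/9)[(25) + (7 + 3*exp(-4*I*pi/9) + 4*exp(-2*I*pi/9) + 2*exp(-2*I*pi/3) + 2*exp(2*I*pi/3) + 4*exp(2*I*pi/9) + 3*exp(4*I*pi/9)) + (7 + 4*exp(-4*I*pi/9) + 2*exp(-2*I*pi/3) + 3*exp(-8*I*pi/9) + 3*exp(8*I*pi/9) + 2*exp(2*I*pi/3) + 4*exp(4*I*pi/9)) + (4) + (7 + 3*exp(-2*I*pi/9) + 2*exp(-2*I*pi/3) + 4*exp(-8*I*pi/9) + 4*exp(8*I*pi/9) + 2*exp(2*I*pi/3) + 3*exp(2*I*pi/9)) + (7 + 3*exp(-2*I*pi/9) + 2*exp(-2*I*pi/3) + 4*exp(-8*I*pi/9) + 4*exp(8*I*pi/9) + 2*exp(2*I*pi/3) + 3*exp(2*I*pi/9)) + (4) + (7 + 4*exp(-4*I*pi/9) + 2*exp(-2*I*pi/3) + 3*exp(-8*I*pi/9) + 3*exp(8*I*pi/9) + 2*exp(2*I*pi/3) + 4*exp(4*I*pi/9)) + (7 + 3*exp(-4*I*pi/9) + 4*exp(-2*I*pi/9) + 2*exp(-2*I*pi/3) + 2*exp(2*I*pi/3) + 4*exp(2*I*pi/9) + 3*exp(4*I*pi/9))] = 63/9 = 7.
(Exp terms are combined using exp(i*s)*conj(exp(i*t)) = exp(i*(s-t)), and sums of them are collapsed using the identity that for every m > 1 the m distinct m-th roots of unity sum to 0, e.g. 1 + exp(2*I*pi/3) + exp(-2*I*pi/3) = 0.)
A character is irreducible iff <chi, chi> = 1, so this representation is reducible.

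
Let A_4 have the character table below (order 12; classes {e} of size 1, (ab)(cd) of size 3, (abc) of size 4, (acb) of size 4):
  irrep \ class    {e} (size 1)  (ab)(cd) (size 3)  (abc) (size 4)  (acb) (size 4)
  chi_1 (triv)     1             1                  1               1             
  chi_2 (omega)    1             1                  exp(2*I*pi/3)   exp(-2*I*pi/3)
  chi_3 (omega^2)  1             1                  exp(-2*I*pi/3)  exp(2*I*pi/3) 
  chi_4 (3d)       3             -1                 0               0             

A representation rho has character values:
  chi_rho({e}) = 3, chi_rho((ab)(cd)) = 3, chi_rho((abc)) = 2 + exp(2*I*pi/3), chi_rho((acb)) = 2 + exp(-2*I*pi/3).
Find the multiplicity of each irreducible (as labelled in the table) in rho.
Multiplicities: chi_1: 2, chi_2: 1, chi_3: 0, chi_4: 0.

Use <chi_rho, chi> = (1/|G|) sum_C |C| * chi_rho(C) * conj(chi(C)) with |G| = 12 for each irreducible chi in the table:
  <chi_rho, chi_1> = (1/12)[1*(3)*conj(1) + 3*(3)*conj(1) + 4*(2 + exp(2*I*pi/3))*conj(1) + 4*(2 + exp(-2*I*pi/3))*conj(1)]
      = (1/12)[(3) + (9) + (8 + 4*exp(2*I*pi/3)) + (8 + 4*exp(-2*I*pi/3))] = 24/12 = 2
  <chi_rho, chi_2> = (1/12)[1*(3)*conj(1) + 3*(3)*conj(1) + 4*(2 + exp(2*I*pi/3))*conj(exp(2*I*pi/3)) + 4*(2 + exp(-2*I*pi/3))*conj(exp(-2*I*pi/3))]
      = (1/12)[(3) + (9) + (4 + 8*exp(-2*I*pi/3)) + (4 + 8*exp(2*I*pi/3))] = 12/12 = 1
  <chi_rho, chi_3> = (1/12)[1*(3)*conj(1) + 3*(3)*conj(1) + 4*(2 + exp(2*I*pi/3))*conj(exp(-2*I*pi/3)) + 4*(2 + exp(-2*I*pi/3))*conj(exp(2*I*pi/3))]
      = (1/12)[(3) + (9) + (4*exp(-2*I*pi/3) + 8*exp(2*I*pi/3)) + (8*exp(-2*I*pi/3) + 4*exp(2*I*pi/3))] = 0/12 = 0
  <chi_rho, chi_4> = (1/12)[1*(3)*conj(3) + 3*(3)*conj(-1) + 4*(2 + exp(2*I*pi/3))*conj(0) + 4*(2 + exp(-2*I*pi/3))*conj(0)]
      = (1/12)[(9) + (-9) + (0) + (0)] = 0/12 = 0
(Exp terms are combined using exp(i*s)*conj(exp(i*t)) = exp(i*(s-t)), and sums of them are collapsed using the identity that for every m > 1 the m distinct m-th roots of unity sum to 0, e.g. 1 + exp(2*I*pi/3) + exp(-2*I*pi/3) = 0.)
Dimension check: dim(rho) = sum (mult * dim) = 2*1 + 1*1 + 0*1 + 0*3 = 3 = chi_rho(e) = 3.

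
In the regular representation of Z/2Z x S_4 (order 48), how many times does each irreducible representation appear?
Each irreducible V_i of dimension d_i appears with multiplicity d_i, i.e. rho_reg = (direct sum over all irreducibles V_i) d_i V_i. The irreducible dimensions for Z/2Z x S_4 are 1, 1, 1, 1, 2, 2, 3, 3, 3, 3: 4 irreducibles of dimension 1, each with multiplicity 1; 2 irreducibles of dimension 2, each with multiplicity 2; 4 irreducibles of dimension 3, each with multiplicity 3. Total dimension 4*1*1 + 2*2*2 + 4*3*3 = 48 = |G|.

Working: General theorem: in the regular representation of a finite group G, each irreducible appears with multiplicity equal to its dimension. Check: dim(rho_reg) = sum d_i^2 = 1 + 1 + 1 + 1 + 4 + 4 + 9 + 9 + 9 + 9 = 48 = |G|.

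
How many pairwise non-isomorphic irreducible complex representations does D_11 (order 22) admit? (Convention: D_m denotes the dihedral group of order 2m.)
7

Explanation: The number of irreducible complex representations of a finite group equals its number of conjugacy classes. D_11 has 7 conjugacy classes ((n+3)/2 for n odd), so D_11 (order 22) has exactly 7 irreducible complex representations.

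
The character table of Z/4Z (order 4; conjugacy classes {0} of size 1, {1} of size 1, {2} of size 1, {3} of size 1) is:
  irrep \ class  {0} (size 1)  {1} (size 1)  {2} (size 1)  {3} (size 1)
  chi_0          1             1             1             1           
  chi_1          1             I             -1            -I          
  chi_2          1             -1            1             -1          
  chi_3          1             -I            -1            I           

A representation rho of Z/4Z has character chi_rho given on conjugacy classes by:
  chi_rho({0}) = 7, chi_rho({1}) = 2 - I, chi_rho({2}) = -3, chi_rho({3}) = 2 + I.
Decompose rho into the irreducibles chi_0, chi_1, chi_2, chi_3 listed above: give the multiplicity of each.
Multiplicities: chi_0: 2, chi_1: 2, chi_2: 0, chi_3: 3.

Explanation: Use <chi_rho, chi> = (1/|G|) sum_C |C| * chi_rho(C) * conj(chi(C)) with |G| = 4 for each irreducible chi in the table:
  <chi_rho, chi_0> = (1/4)[1*(7)*conj(1) + 1*(2 - I)*conj(1) + 1*(-3)*conj(1) + 1*(2 + I)*conj(1)]
      = (1/4)[(7) + (2 - I) + (-3) + (2 + I)] = 8/4 = 2
  <chi_rho, chi_1> = (1/4)[1*(7)*conj(1) + 1*(2 - I)*conj(I) + 1*(-3)*conj(-1) + 1*(2 + I)*conj(-I)]
      = (1/4)[(7) + (-1 - 2*I) + (3) + (-1 + 2*I)] = 8/4 = 2
  <chi_rho, chi_2> = (1/4)[1*(7)*conj(1) + 1*(2 - I)*conj(-1) + 1*(-3)*conj(1) + 1*(2 + I)*conj(-1)]
      = (1/4)[(7) + (-2 + I) + (-3) + (-2 - I)] = 0/4 = 0
  <chi_rho, chi_3> = (1/4)[1*(7)*conj(1) + 1*(2 - I)*conj(-I) + 1*(-3)*conj(-1) + 1*(2 + I)*conj(I)]
      = (1/4)[(7) + (1 + 2*I) + (3) + (1 - 2*I)] = 12/4 = 3
(Exp terms are combined using exp(i*s)*conj(exp(i*t)) = exp(i*(s-t)), and sums of them are collapsed using the identity that for every m > 1 the m distinct m-th roots of unity sum to 0, e.g. 1 + exp(2*I*pi/3) + exp(-2*I*pi/3) = 0.)
Dimension check: dim(rho) = sum (mult * dim) = 2*1 + 2*1 + 0*1 + 3*1 = 7 = chi_rho(e) = 7.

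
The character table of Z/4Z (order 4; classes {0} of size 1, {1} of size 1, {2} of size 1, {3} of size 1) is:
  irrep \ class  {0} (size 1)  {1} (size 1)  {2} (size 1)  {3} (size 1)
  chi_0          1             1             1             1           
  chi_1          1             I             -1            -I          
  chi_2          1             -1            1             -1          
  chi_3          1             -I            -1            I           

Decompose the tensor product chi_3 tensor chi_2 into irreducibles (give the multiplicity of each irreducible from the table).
chi_3 tensor chi_2 = chi_1 (all other irreducibles have multiplicity 0).

Reasoning: The character of a tensor product is the pointwise product (chi_3 * chi_2)(C) = chi_3(C) * chi_2(C):
  {0}: (1)*(1), {1}: (-I)*(-1), {2}: (-1)*(1), {3}: (I)*(-1)
so (chi_3 * chi_2) takes values
  {0} -> 1, {1} -> I, {2} -> -1, {3} -> -I.
Now take the inner product of this character with each irreducible chi from the table, <chi_3*chi_2, chi> = (1/4) sum_C |C| (chi_3*chi_2)(C) conj(chi(C)):
  <chi_3*chi_2, chi_0> = (1/4)[1*(1)*conj(1) + 1*(I)*conj(1) + 1*(-1)*conj(1) + 1*(-I)*conj(1)]
      = (1/4)[(1) + (I) + (-1) + (-I)] = 0/4 = 0
  <chi_3*chi_2, chi_1> = (1/4)[1*(1)*conj(1) + 1*(I)*conj(I) + 1*(-1)*conj(-1) + 1*(-I)*conj(-I)]
      = (1/4)[(1) + (1) + (1) + (1)] = 4/4 = 1
  <chi_3*chi_2, chi_2> = (1/4)[1*(1)*conj(1) + 1*(I)*conj(-1) + 1*(-1)*conj(1) + 1*(-I)*conj(-1)]
      = (1/4)[(1) + (-I) + (-1) + (I)] = 0/4 = 0
  <chi_3*chi_2, chi_3> = (1/4)[1*(1)*conj(1) + 1*(I)*conj(-I) + 1*(-1)*conj(-1) + 1*(-I)*conj(I)]
      = (1/4)[(1) + (-1) + (1) + (-1)] = 0/4 = 0
(Exp terms are combined using exp(i*s)*conj(exp(i*t)) = exp(i*(s-t)), and sums of them are collapsed using the identity that for every m > 1 the m distinct m-th roots of unity sum to 0, e.g. 1 + exp(2*I*pi/3) + exp(-2*I*pi/3) = 0.)
Hence the multiplicities are chi_1: 1. Dimension check: dim(chi_3)*dim(chi_2) = 1*1 = 1 and sum (mult * dim) = 1*1 = 1.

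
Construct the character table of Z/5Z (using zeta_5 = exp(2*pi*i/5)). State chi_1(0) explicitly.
Character table of Z/5Z (irreps indexed chi_0,...,chi_4 with chi_k(m) = zeta_5^(k*m), zeta_5 = exp(2*pi*i/5)):
  irrep \ class  {0} (size 1)  {1} (size 1)    {2} (size 1)    {3} (size 1)    {4} (size 1)  
  chi_0          1             1               1               1               1             
  chi_1          1             exp(2*I*pi/5)   exp(4*I*pi/5)   exp(-4*I*pi/5)  exp(-2*I*pi/5)
  chi_2          1             exp(4*I*pi/5)   exp(-2*I*pi/5)  exp(2*I*pi/5)   exp(-4*I*pi/5)
  chi_3          1             exp(-4*I*pi/5)  exp(2*I*pi/5)   exp(-2*I*pi/5)  exp(4*I*pi/5) 
  chi_4          1             exp(-2*I*pi/5)  exp(-4*I*pi/5)  exp(4*I*pi/5)   exp(2*I*pi/5) 

Spot check: chi_1(0) = zeta_5^(1*0) = zeta_5^0 = 1.

Justification: Z/5Z is abelian, so all 5 irreducible complex representations are 1-dimensional. They are given by chi_k(m) = zeta_5^(k*m) for k = 0,...,4. Row orthogonality: sum_m chi_k(m) conj(chi_l(m)) = 5 * [k = l].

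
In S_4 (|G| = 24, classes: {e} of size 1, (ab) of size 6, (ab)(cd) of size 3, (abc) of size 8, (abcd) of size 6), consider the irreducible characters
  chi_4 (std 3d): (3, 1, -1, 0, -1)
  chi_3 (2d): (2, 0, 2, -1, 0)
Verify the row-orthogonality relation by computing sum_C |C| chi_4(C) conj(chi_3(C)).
Sum = 0; so <chi_4, chi_3> = 0 (distinct irreducibles are orthogonal).

Solution. Compute term by term over conjugacy classes (|C| * chi_4(C) * conj(chi_3(C))):
  1*(3)*conj(2) + 6*(1)*conj(0) + 3*(-1)*conj(2) + 8*(0)*conj(-1) + 6*(-1)*conj(0)
  = (6) + (0) + (-6) + (0) + (0)
  = 0.
Dividing by |G| = 24 gives 0/24 = 0, matching the row-orthogonality relation <chi_4, chi_3> = [chi_4 = chi_3].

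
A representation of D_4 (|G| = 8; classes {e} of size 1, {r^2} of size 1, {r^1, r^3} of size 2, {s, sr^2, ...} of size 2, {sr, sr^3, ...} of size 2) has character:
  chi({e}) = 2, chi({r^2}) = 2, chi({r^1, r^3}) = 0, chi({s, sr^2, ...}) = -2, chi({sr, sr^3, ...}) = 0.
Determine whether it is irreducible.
Not irreducible (reducible): <chi, chi> = 2 > 1.

Justification: <chi, chi> = (1/|G|) sum_C |C| * |chi(C)|^2 = (1/8)[1*|2|^2 + 1*|2|^2 + 2*|0|^2 + 2*|-2|^2 + 2*|0|^2]
  = (1/8)[(4) + (4) + (0) + (8) + (0)] = 16/8 = 2.
A character is irreducible iff <chi, chi> = 1, so this representation is reducible.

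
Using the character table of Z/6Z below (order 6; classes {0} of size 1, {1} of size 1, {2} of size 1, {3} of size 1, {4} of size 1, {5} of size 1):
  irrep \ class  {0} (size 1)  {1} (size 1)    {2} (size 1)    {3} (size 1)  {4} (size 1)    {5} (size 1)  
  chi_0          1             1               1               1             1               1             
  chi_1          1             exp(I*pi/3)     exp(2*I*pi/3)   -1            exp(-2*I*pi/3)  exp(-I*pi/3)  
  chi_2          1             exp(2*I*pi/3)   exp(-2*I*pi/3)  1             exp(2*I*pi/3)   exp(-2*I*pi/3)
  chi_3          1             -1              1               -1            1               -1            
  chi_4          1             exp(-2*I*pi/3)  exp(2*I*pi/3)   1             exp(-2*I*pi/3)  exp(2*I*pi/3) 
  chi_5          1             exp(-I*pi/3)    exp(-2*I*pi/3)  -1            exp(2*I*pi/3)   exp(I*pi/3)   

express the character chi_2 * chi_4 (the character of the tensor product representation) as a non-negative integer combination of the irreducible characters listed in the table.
chi_2 tensor chi_4 = chi_0 (all other irreducibles have multiplicity 0).

Why: The character of a tensor product is the pointwise product (chi_2 * chi_4)(C) = chi_2(C) * chi_4(C):
  {0}: (1)*(1), {1}: (exp(2*I*pi/3))*(exp(-2*I*pi/3)), {2}: (exp(-2*I*pi/3))*(exp(2*I*pi/3)), {3}: (1)*(1), {4}: (exp(2*I*pi/3))*(exp(-2*I*pi/3)), {5}: (exp(-2*I*pi/3))*(exp(2*I*pi/3))
so (chi_2 * chi_4) takes values
  {0} -> 1, {1} -> 1, {2} -> 1, {3} -> 1, {4} -> 1, {5} -> 1.
Now take the inner product of this character with each irreducible chi from the table, <chi_2*chi_4, chi> = (1/6) sum_C |C| (chi_2*chi_4)(C) conj(chi(C)):
  <chi_2*chi_4, chi_0> = (1/6)[1*(1)*conj(1) + 1*(1)*conj(1) + 1*(1)*conj(1) + 1*(1)*conj(1) + 1*(1)*conj(1) + 1*(1)*conj(1)]
      = (1/6)[(1) + (1) + (1) + (1) + (1) + (1)] = 6/6 = 1
  <chi_2*chi_4, chi_1> = (1/6)[1*(1)*conj(1) + 1*(1)*conj(exp(I*pi/3)) + 1*(1)*conj(exp(2*I*pi/3)) + 1*(1)*conj(-1) + 1*(1)*conj(exp(-2*I*pi/3)) + 1*(1)*conj(exp(-I*pi/3))]
      = (1/6)[(1) + (exp(-I*pi/3)) + (exp(-2*I*pi/3)) + (-1) + (exp(2*I*pi/3)) + (exp(I*pi/3))] = 0/6 = 0
  <chi_2*chi_4, chi_2> = (1/6)[1*(1)*conj(1) + 1*(1)*conj(exp(2*I*pi/3)) + 1*(1)*conj(exp(-2*I*pi/3)) + 1*(1)*conj(1) + 1*(1)*conj(exp(2*I*pi/3)) + 1*(1)*conj(exp(-2*I*pi/3))]
      = (1/6)[(1) + (exp(-2*I*pi/3)) + (exp(2*I*pi/3)) + (1) + (exp(-2*I*pi/3)) + (exp(2*I*pi/3))] = 0/6 = 0
  <chi_2*chi_4, chi_3> = (1/6)[1*(1)*conj(1) + 1*(1)*conj(-1) + 1*(1)*conj(1) + 1*(1)*conj(-1) + 1*(1)*conj(1) + 1*(1)*conj(-1)]
      = (1/6)[(1) + (-1) + (1) + (-1) + (1) + (-1)] = 0/6 = 0
  <chi_2*chi_4, chi_4> = (1/6)[1*(1)*conj(1) + 1*(1)*conj(exp(-2*I*pi/3)) + 1*(1)*conj(exp(2*I*pi/3)) + 1*(1)*conj(1) + 1*(1)*conj(exp(-2*I*pi/3)) + 1*(1)*conj(exp(2*I*pi/3))]
      = (1/6)[(1) + (exp(2*I*pi/3)) + (exp(-2*I*pi/3)) + (1) + (exp(2*I*pi/3)) + (exp(-2*I*pi/3))] = 0/6 = 0
  <chi_2*chi_4, chi_5> = (1/6)[1*(1)*conj(1) + 1*(1)*conj(exp(-I*pi/3)) + 1*(1)*conj(exp(-2*I*pi/3)) + 1*(1)*conj(-1) + 1*(1)*conj(exp(2*I*pi/3)) + 1*(1)*conj(exp(I*pi/3))]
      = (1/6)[(1) + (exp(I*pi/3)) + (exp(2*I*pi/3)) + (-1) + (exp(-2*I*pi/3)) + (exp(-I*pi/3))] = 0/6 = 0
(Exp terms are combined using exp(i*s)*conj(exp(i*t)) = exp(i*(s-t)), and sums of them are collapsed using the identity that for every m > 1 the m distinct m-th roots of unity sum to 0, e.g. 1 + exp(2*I*pi/3) + exp(-2*I*pi/3) = 0.)
Hence the multiplicities are chi_0: 1. Dimension check: dim(chi_2)*dim(chi_4) = 1*1 = 1 and sum (mult * dim) = 1*1 = 1.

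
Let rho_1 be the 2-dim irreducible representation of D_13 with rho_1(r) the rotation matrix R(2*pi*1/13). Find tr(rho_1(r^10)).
chi_{rho_1}(r^10) = 2*cos(2*pi*1*10/13) = 2*cos(6*pi/13)

Justification: rho_1(r^10) is rotation by angle 2*pi*1*10/13, whose trace is 2*cos(2*pi*1*10/13) = 2*cos(6*pi/13).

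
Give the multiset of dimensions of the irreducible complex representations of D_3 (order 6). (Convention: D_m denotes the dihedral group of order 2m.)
Dimensions: 1, 1, 2

Justification: There are 3 irreducibles (= number of conjugacy classes). Their dimensions d_i satisfy sum d_i^2 = |G| = 6: 1 + 1 + 4 = 6.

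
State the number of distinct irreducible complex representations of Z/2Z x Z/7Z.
14

Explanation: The number of irreducible complex representations of a finite group equals its number of conjugacy classes. Z/2Z x Z/7Z is abelian of order 14, so every element is its own conjugacy class: 14 classes, so Z/2Z x Z/7Z (order 14) has exactly 14 irreducible complex representations.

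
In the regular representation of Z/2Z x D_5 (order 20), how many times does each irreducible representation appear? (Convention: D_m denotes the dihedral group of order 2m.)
Each irreducible V_i of dimension d_i appears with multiplicity d_i, i.e. rho_reg = (direct sum over all irreducibles V_i) d_i V_i. The irreducible dimensions for Z/2Z x D_5 are 1, 1, 1, 1, 2, 2, 2, 2: 4 irreducibles of dimension 1, each with multiplicity 1; 4 irreducibles of dimension 2, each with multiplicity 2. Total dimension 4*1*1 + 4*2*2 = 20 = |G|.

Details: General theorem: in the regular representation of a finite group G, each irreducible appears with multiplicity equal to its dimension. Check: dim(rho_reg) = sum d_i^2 = 1 + 1 + 1 + 1 + 4 + 4 + 4 + 4 = 20 = |G|.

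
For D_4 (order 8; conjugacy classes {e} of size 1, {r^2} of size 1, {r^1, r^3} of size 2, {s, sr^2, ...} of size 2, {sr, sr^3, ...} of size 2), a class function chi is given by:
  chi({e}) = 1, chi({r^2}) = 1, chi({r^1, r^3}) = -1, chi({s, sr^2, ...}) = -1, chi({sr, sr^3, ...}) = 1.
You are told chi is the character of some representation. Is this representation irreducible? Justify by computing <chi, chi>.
Irreducible: <chi, chi> = 1.

Details: <chi, chi> = (1/|G|) sum_C |C| * |chi(C)|^2 = (1/8)[1*|1|^2 + 1*|1|^2 + 2*|-1|^2 + 2*|-1|^2 + 2*|1|^2]
  = (1/8)[(1) + (1) + (2) + (2) + (2)] = 8/8 = 1.
A character is irreducible iff <chi, chi> = 1, so this representation is irreducible.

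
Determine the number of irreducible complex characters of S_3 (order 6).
3

Details: The number of irreducible complex representations of a finite group equals its number of conjugacy classes. Conjugacy classes in S_3 correspond to cycle types, i.e. partitions of 3; there are p(3) = 3 of them, so S_3 (order 6) has exactly 3 irreducible complex representations.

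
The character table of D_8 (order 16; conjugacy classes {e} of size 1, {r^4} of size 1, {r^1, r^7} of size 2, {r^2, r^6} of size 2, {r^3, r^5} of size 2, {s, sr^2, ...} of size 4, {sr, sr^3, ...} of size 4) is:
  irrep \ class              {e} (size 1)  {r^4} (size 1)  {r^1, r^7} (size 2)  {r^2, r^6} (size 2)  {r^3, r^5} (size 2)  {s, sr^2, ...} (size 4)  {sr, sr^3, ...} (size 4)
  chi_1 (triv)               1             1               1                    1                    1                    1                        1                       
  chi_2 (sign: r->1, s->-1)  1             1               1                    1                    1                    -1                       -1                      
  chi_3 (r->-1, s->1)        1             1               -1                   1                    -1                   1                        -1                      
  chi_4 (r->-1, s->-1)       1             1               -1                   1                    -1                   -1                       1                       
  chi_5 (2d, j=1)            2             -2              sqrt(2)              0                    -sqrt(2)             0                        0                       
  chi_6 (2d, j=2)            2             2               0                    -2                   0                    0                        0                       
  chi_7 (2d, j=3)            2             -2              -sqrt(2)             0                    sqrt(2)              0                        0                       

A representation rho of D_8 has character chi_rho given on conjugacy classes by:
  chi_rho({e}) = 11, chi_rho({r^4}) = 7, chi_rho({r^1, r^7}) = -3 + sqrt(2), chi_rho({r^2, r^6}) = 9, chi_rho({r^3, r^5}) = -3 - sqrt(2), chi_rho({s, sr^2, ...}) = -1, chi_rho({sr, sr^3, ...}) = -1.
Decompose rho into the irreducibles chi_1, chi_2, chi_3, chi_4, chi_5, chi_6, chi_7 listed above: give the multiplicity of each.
Multiplicities: chi_1: 1, chi_2: 2, chi_3: 3, chi_4: 3, chi_5: 1, chi_6: 0, chi_7: 0.

Details: Use <chi_rho, chi> = (1/|G|) sum_C |C| * chi_rho(C) * conj(chi(C)) with |G| = 16 for each irreducible chi in the table:
  <chi_rho, chi_1> = (1/16)[1*(11)*conj(1) + 1*(7)*conj(1) + 2*(-3 + sqrt(2))*conj(1) + 2*(9)*conj(1) + 2*(-3 - sqrt(2))*conj(1) + 4*(-1)*conj(1) + 4*(-1)*conj(1)]
      = (1/16)[(11) + (7) + (-6 + 2*sqrt(2)) + (18) + (-6 - 2*sqrt(2)) + (-4) + (-4)] = 16/16 = 1
  <chi_rho, chi_2> = (1/16)[1*(11)*conj(1) + 1*(7)*conj(1) + 2*(-3 + sqrt(2))*conj(1) + 2*(9)*conj(1) + 2*(-3 - sqrt(2))*conj(1) + 4*(-1)*conj(-1) + 4*(-1)*conj(-1)]
      = (1/16)[(11) + (7) + (-6 + 2*sqrt(2)) + (18) + (-6 - 2*sqrt(2)) + (4) + (4)] = 32/16 = 2
  <chi_rho, chi_3> = (1/16)[1*(11)*conj(1) + 1*(7)*conj(1) + 2*(-3 + sqrt(2))*conj(-1) + 2*(9)*conj(1) + 2*(-3 - sqrt(2))*conj(-1) + 4*(-1)*conj(1) + 4*(-1)*conj(-1)]
      = (1/16)[(11) + (7) + (6 - 2*sqrt(2)) + (18) + (2*sqrt(2) + 6) + (-4) + (4)] = 48/16 = 3
  <chi_rho, chi_4> = (1/16)[1*(11)*conj(1) + 1*(7)*conj(1) + 2*(-3 + sqrt(2))*conj(-1) + 2*(9)*conj(1) + 2*(-3 - sqrt(2))*conj(-1) + 4*(-1)*conj(-1) + 4*(-1)*conj(1)]
      = (1/16)[(11) + (7) + (6 - 2*sqrt(2)) + (18) + (2*sqrt(2) + 6) + (4) + (-4)] = 48/16 = 3
  <chi_rho, chi_5> = (1/16)[1*(11)*conj(2) + 1*(7)*conj(-2) + 2*(-3 + sqrt(2))*conj(sqrt(2)) + 2*(9)*conj(0) + 2*(-3 - sqrt(2))*conj(-sqrt(2)) + 4*(-1)*conj(0) + 4*(-1)*conj(0)]
      = (1/16)[(22) + (-14) + (4 - 6*sqrt(2)) + (0) + (4 + 6*sqrt(2)) + (0) + (0)] = 16/16 = 1
  <chi_rho, chi_6> = (1/16)[1*(11)*conj(2) + 1*(7)*conj(2) + 2*(-3 + sqrt(2))*conj(0) + 2*(9)*conj(-2) + 2*(-3 - sqrt(2))*conj(0) + 4*(-1)*conj(0) + 4*(-1)*conj(0)]
      = (1/16)[(22) + (14) + (0) + (-36) + (0) + (0) + (0)] = 0/16 = 0
  <chi_rho, chi_7> = (1/16)[1*(11)*conj(2) + 1*(7)*conj(-2) + 2*(-3 + sqrt(2))*conj(-sqrt(2)) + 2*(9)*conj(0) + 2*(-3 - sqrt(2))*conj(sqrt(2)) + 4*(-1)*conj(0) + 4*(-1)*conj(0)]
      = (1/16)[(22) + (-14) + (-4 + 6*sqrt(2)) + (0) + (-6*sqrt(2) - 4) + (0) + (0)] = 0/16 = 0
Dimension check: dim(rho) = sum (mult * dim) = 1*1 + 2*1 + 3*1 + 3*1 + 1*2 + 0*2 + 0*2 = 11 = chi_rho(e) = 11.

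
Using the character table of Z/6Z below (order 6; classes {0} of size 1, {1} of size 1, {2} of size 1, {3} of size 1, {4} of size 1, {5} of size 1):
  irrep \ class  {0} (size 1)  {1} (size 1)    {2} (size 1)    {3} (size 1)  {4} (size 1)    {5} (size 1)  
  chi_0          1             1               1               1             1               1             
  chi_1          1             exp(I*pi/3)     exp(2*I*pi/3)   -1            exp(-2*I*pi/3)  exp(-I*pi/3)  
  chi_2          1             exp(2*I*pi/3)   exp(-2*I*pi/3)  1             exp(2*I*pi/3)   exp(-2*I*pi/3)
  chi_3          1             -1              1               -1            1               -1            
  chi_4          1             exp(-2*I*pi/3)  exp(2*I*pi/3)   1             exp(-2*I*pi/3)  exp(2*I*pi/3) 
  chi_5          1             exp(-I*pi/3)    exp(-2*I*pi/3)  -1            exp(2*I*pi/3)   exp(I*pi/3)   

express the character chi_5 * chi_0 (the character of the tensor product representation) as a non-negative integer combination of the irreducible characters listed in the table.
chi_5 tensor chi_0 = chi_5 (all other irreducibles have multiplicity 0).

Explanation: The character of a tensor product is the pointwise product (chi_5 * chi_0)(C) = chi_5(C) * chi_0(C):
  {0}: (1)*(1), {1}: (exp(-I*pi/3))*(1), {2}: (exp(-2*I*pi/3))*(1), {3}: (-1)*(1), {4}: (exp(2*I*pi/3))*(1), {5}: (exp(I*pi/3))*(1)
so (chi_5 * chi_0) takes values
  {0} -> 1, {1} -> exp(-I*pi/3), {2} -> exp(-2*I*pi/3), {3} -> -1, {4} -> exp(2*I*pi/3), {5} -> exp(I*pi/3).
Now take the inner product of this character with each irreducible chi from the table, <chi_5*chi_0, chi> = (1/6) sum_C |C| (chi_5*chi_0)(C) conj(chi(C)):
  <chi_5*chi_0, chi_0> = (1/6)[1*(1)*conj(1) + 1*(exp(-I*pi/3))*conj(1) + 1*(exp(-2*I*pi/3))*conj(1) + 1*(-1)*conj(1) + 1*(exp(2*I*pi/3))*conj(1) + 1*(exp(I*pi/3))*conj(1)]
      = (1/6)[(1) + (exp(-I*pi/3)) + (exp(-2*I*pi/3)) + (-1) + (exp(2*I*pi/3)) + (exp(I*pi/3))] = 0/6 = 0
  <chi_5*chi_0, chi_1> = (1/6)[1*(1)*conj(1) + 1*(exp(-I*pi/3))*conj(exp(I*pi/3)) + 1*(exp(-2*I*pi/3))*conj(exp(2*I*pi/3)) + 1*(-1)*conj(-1) + 1*(exp(2*I*pi/3))*conj(exp(-2*I*pi/3)) + 1*(exp(I*pi/3))*conj(exp(-I*pi/3))]
      = (1/6)[(1) + (exp(-2*I*pi/3)) + (exp(2*I*pi/3)) + (1) + (exp(-2*I*pi/3)) + (exp(2*I*pi/3))] = 0/6 = 0
  <chi_5*chi_0, chi_2> = (1/6)[1*(1)*conj(1) + 1*(exp(-I*pi/3))*conj(exp(2*I*pi/3)) + 1*(exp(-2*I*pi/3))*conj(exp(-2*I*pi/3)) + 1*(-1)*conj(1) + 1*(exp(2*I*pi/3))*conj(exp(2*I*pi/3)) + 1*(exp(I*pi/3))*conj(exp(-2*I*pi/3))]
      = (1/6)[(1) + (-1) + (1) + (-1) + (1) + (-1)] = 0/6 = 0
  <chi_5*chi_0, chi_3> = (1/6)[1*(1)*conj(1) + 1*(exp(-I*pi/3))*conj(-1) + 1*(exp(-2*I*pi/3))*conj(1) + 1*(-1)*conj(-1) + 1*(exp(2*I*pi/3))*conj(1) + 1*(exp(I*pi/3))*conj(-1)]
      = (1/6)[(1) + (-exp(-I*pi/3)) + (exp(-2*I*pi/3)) + (1) + (exp(2*I*pi/3)) + (-exp(I*pi/3))] = 0/6 = 0
  <chi_5*chi_0, chi_4> = (1/6)[1*(1)*conj(1) + 1*(exp(-I*pi/3))*conj(exp(-2*I*pi/3)) + 1*(exp(-2*I*pi/3))*conj(exp(2*I*pi/3)) + 1*(-1)*conj(1) + 1*(exp(2*I*pi/3))*conj(exp(-2*I*pi/3)) + 1*(exp(I*pi/3))*conj(exp(2*I*pi/3))]
      = (1/6)[(1) + (exp(I*pi/3)) + (exp(2*I*pi/3)) + (-1) + (exp(-2*I*pi/3)) + (exp(-I*pi/3))] = 0/6 = 0
  <chi_5*chi_0, chi_5> = (1/6)[1*(1)*conj(1) + 1*(exp(-I*pi/3))*conj(exp(-I*pi/3)) + 1*(exp(-2*I*pi/3))*conj(exp(-2*I*pi/3)) + 1*(-1)*conj(-1) + 1*(exp(2*I*pi/3))*conj(exp(2*I*pi/3)) + 1*(exp(I*pi/3))*conj(exp(I*pi/3))]
      = (1/6)[(1) + (1) + (1) + (1) + (1) + (1)] = 6/6 = 1
(Exp terms are combined using exp(i*s)*conj(exp(i*t)) = exp(i*(s-t)), and sums of them are collapsed using the identity that for every m > 1 the m distinct m-th roots of unity sum to 0, e.g. 1 + exp(2*I*pi/3) + exp(-2*I*pi/3) = 0.)
Hence the multiplicities are chi_5: 1. Dimension check: dim(chi_5)*dim(chi_0) = 1*1 = 1 and sum (mult * dim) = 1*1 = 1.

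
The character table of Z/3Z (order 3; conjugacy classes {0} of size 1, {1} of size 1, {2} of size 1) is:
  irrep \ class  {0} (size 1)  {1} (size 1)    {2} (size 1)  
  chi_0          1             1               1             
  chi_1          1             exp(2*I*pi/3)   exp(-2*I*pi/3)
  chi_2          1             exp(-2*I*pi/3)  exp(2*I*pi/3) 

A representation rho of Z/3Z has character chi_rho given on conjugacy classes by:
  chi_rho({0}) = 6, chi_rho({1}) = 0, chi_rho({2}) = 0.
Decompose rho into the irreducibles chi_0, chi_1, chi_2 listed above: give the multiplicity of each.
Multiplicities: chi_0: 2, chi_1: 2, chi_2: 2.

Why: Use <chi_rho, chi> = (1/|G|) sum_C |C| * chi_rho(C) * conj(chi(C)) with |G| = 3 for each irreducible chi in the table:
  <chi_rho, chi_0> = (1/3)[1*(6)*conj(1) + 1*(0)*conj(1) + 1*(0)*conj(1)]
      = (1/3)[(6) + (0) + (0)] = 6/3 = 2
  <chi_rho, chi_1> = (1/3)[1*(6)*conj(1) + 1*(0)*conj(exp(2*I*pi/3)) + 1*(0)*conj(exp(-2*I*pi/3))]
      = (1/3)[(6) + (0) + (0)] = 6/3 = 2
  <chi_rho, chi_2> = (1/3)[1*(6)*conj(1) + 1*(0)*conj(exp(-2*I*pi/3)) + 1*(0)*conj(exp(2*I*pi/3))]
      = (1/3)[(6) + (0) + (0)] = 6/3 = 2
(Exp terms are combined using exp(i*s)*conj(exp(i*t)) = exp(i*(s-t)), and sums of them are collapsed using the identity that for every m > 1 the m distinct m-th roots of unity sum to 0, e.g. 1 + exp(2*I*pi/3) + exp(-2*I*pi/3) = 0.)
Dimension check: dim(rho) = sum (mult * dim) = 2*1 + 2*1 + 2*1 = 6 = chi_rho(e) = 6.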